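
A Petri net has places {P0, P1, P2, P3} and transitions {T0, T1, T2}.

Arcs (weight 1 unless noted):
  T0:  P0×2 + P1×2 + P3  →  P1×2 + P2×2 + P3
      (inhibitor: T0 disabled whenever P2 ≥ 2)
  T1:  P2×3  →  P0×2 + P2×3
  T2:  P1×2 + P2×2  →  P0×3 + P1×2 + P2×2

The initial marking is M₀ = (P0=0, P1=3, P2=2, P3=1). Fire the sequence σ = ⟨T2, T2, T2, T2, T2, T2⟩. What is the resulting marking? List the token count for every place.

(P0=18, P1=3, P2=2, P3=1)

step 1: fire T2:  (P0=0, P1=3, P2=2, P3=1) → (P0=3, P1=3, P2=2, P3=1)
step 2: fire T2:  (P0=3, P1=3, P2=2, P3=1) → (P0=6, P1=3, P2=2, P3=1)
step 3: fire T2:  (P0=6, P1=3, P2=2, P3=1) → (P0=9, P1=3, P2=2, P3=1)
step 4: fire T2:  (P0=9, P1=3, P2=2, P3=1) → (P0=12, P1=3, P2=2, P3=1)
step 5: fire T2:  (P0=12, P1=3, P2=2, P3=1) → (P0=15, P1=3, P2=2, P3=1)
step 6: fire T2:  (P0=15, P1=3, P2=2, P3=1) → (P0=18, P1=3, P2=2, P3=1)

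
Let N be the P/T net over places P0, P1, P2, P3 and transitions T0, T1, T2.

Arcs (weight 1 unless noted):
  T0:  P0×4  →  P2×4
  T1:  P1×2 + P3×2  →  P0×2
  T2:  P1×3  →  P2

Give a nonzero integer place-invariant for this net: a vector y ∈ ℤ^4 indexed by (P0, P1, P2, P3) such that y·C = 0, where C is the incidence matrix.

Incidence matrix C (rows=places, cols=transitions):
       T0   T1   T2
   P0  -4    2    0
   P1   0   -2   -3
   P2   4    0    1
   P3   0   -2    0

Candidate y = [3, 1, 3, 2]; check y·C column-wise:
  col T0: 3·-4 + 1·0 + 3·4 + 2·0 = 0
  col T1: 3·2 + 1·-2 + 3·0 + 2·-2 = 0
  col T2: 3·0 + 1·-3 + 3·1 + 2·0 = 0

y = (P0:3, P1:1, P2:3, P3:2)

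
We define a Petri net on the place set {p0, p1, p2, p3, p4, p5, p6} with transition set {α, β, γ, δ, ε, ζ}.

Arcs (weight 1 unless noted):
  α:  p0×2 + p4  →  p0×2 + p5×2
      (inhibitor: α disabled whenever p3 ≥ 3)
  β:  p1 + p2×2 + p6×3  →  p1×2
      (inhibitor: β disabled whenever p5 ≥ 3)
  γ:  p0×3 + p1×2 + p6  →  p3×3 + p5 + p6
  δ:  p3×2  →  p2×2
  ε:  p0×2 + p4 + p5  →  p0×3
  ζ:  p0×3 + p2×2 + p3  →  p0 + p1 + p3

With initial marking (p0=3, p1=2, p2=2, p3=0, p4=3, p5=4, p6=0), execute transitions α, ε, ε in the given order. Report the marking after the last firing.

step 1: fire α:  (p0=3, p1=2, p2=2, p3=0, p4=3, p5=4, p6=0) → (p0=3, p1=2, p2=2, p3=0, p4=2, p5=6, p6=0)
step 2: fire ε:  (p0=3, p1=2, p2=2, p3=0, p4=2, p5=6, p6=0) → (p0=4, p1=2, p2=2, p3=0, p4=1, p5=5, p6=0)
step 3: fire ε:  (p0=4, p1=2, p2=2, p3=0, p4=1, p5=5, p6=0) → (p0=5, p1=2, p2=2, p3=0, p4=0, p5=4, p6=0)

(p0=5, p1=2, p2=2, p3=0, p4=0, p5=4, p6=0)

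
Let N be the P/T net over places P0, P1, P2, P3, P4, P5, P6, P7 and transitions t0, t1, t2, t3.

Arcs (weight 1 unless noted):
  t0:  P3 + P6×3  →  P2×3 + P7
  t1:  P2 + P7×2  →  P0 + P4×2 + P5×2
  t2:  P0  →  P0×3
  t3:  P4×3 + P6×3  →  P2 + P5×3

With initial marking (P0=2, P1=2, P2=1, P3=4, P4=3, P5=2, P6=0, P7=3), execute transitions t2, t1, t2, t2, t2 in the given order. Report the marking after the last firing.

(P0=11, P1=2, P2=0, P3=4, P4=5, P5=4, P6=0, P7=1)

step 1: fire t2:  (P0=2, P1=2, P2=1, P3=4, P4=3, P5=2, P6=0, P7=3) → (P0=4, P1=2, P2=1, P3=4, P4=3, P5=2, P6=0, P7=3)
step 2: fire t1:  (P0=4, P1=2, P2=1, P3=4, P4=3, P5=2, P6=0, P7=3) → (P0=5, P1=2, P2=0, P3=4, P4=5, P5=4, P6=0, P7=1)
step 3: fire t2:  (P0=5, P1=2, P2=0, P3=4, P4=5, P5=4, P6=0, P7=1) → (P0=7, P1=2, P2=0, P3=4, P4=5, P5=4, P6=0, P7=1)
step 4: fire t2:  (P0=7, P1=2, P2=0, P3=4, P4=5, P5=4, P6=0, P7=1) → (P0=9, P1=2, P2=0, P3=4, P4=5, P5=4, P6=0, P7=1)
step 5: fire t2:  (P0=9, P1=2, P2=0, P3=4, P4=5, P5=4, P6=0, P7=1) → (P0=11, P1=2, P2=0, P3=4, P4=5, P5=4, P6=0, P7=1)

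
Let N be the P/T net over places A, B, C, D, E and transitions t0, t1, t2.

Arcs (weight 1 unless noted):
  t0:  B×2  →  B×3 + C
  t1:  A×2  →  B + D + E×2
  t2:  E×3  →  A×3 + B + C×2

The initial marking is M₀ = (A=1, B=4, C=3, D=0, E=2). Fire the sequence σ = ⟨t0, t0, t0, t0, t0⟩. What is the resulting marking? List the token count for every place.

step 1: fire t0:  (A=1, B=4, C=3, D=0, E=2) → (A=1, B=5, C=4, D=0, E=2)
step 2: fire t0:  (A=1, B=5, C=4, D=0, E=2) → (A=1, B=6, C=5, D=0, E=2)
step 3: fire t0:  (A=1, B=6, C=5, D=0, E=2) → (A=1, B=7, C=6, D=0, E=2)
step 4: fire t0:  (A=1, B=7, C=6, D=0, E=2) → (A=1, B=8, C=7, D=0, E=2)
step 5: fire t0:  (A=1, B=8, C=7, D=0, E=2) → (A=1, B=9, C=8, D=0, E=2)

(A=1, B=9, C=8, D=0, E=2)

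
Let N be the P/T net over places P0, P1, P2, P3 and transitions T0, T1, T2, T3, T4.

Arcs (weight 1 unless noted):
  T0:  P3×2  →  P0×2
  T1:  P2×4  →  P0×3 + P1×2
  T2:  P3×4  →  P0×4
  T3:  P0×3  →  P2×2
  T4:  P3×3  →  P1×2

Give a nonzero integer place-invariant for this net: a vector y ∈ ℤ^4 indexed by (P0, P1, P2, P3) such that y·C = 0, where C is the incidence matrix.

Incidence matrix C (rows=places, cols=transitions):
       T0   T1   T2   T3   T4
   P0   2    3    4   -3    0
   P1   0    2    0    0    2
   P2   0   -4    0    2    0
   P3  -2    0   -4    0   -3

Candidate y = [2, 3, 3, 2]; check y·C column-wise:
  col T0: 2·2 + 3·0 + 3·0 + 2·-2 = 0
  col T1: 2·3 + 3·2 + 3·-4 + 2·0 = 0
  col T2: 2·4 + 3·0 + 3·0 + 2·-4 = 0
  col T3: 2·-3 + 3·0 + 3·2 + 2·0 = 0
  col T4: 2·0 + 3·2 + 3·0 + 2·-3 = 0

y = (P0:2, P1:3, P2:3, P3:2)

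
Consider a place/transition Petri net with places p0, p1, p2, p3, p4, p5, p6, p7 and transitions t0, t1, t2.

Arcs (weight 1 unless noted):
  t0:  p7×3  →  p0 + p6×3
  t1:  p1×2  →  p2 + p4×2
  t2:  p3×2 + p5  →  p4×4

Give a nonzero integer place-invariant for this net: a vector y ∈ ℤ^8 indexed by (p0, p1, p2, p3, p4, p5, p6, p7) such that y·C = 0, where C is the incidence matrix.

Incidence matrix C (rows=places, cols=transitions):
       t0   t1   t2
   p0   1    0    0
   p1   0   -2    0
   p2   0    1    0
   p3   0    0   -2
   p4   0    2    4
   p5   0    0   -1
   p6   3    0    0
   p7  -3    0    0

Candidate y = [0, 1, 2, 0, 0, 0, 0, 0]; check y·C column-wise:
  col t0: 0·1 + 1·0 + 2·0 + 0·3 + 0·-3 = 0
  col t1: 1·-2 + 2·1 + 0·2 = 0
  col t2: 1·0 + 2·0 + 0·-2 + 0·4 + 0·-1 = 0

y = (p0:0, p1:1, p2:2, p3:0, p4:0, p5:0, p6:0, p7:0)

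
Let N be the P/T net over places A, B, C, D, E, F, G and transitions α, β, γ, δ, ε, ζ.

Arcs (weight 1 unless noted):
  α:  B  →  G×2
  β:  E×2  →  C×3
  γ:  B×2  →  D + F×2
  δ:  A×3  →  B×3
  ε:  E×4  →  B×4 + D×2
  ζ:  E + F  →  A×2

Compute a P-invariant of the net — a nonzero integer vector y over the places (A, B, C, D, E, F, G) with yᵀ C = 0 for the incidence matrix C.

y = (A:0, B:0, C:2, D:6, E:3, F:-3, G:0)

Incidence matrix C (rows=places, cols=transitions):
        α    β    γ    δ    ε    ζ
    A   0    0    0   -3    0    2
    B  -1    0   -2    3    4    0
    C   0    3    0    0    0    0
    D   0    0    1    0    2    0
    E   0   -2    0    0   -4   -1
    F   0    0    2    0    0   -1
    G   2    0    0    0    0    0

Candidate y = [0, 0, 2, 6, 3, -3, 0]; check y·C column-wise:
  col α: 0·-1 + 2·0 + 6·0 + 3·0 + -3·0 + 0·2 = 0
  col β: 2·3 + 6·0 + 3·-2 + -3·0 = 0
  col γ: 0·-2 + 2·0 + 6·1 + 3·0 + -3·2 = 0
  col δ: 0·-3 + 0·3 + 2·0 + 6·0 + 3·0 + -3·0 = 0
  col ε: 0·4 + 2·0 + 6·2 + 3·-4 + -3·0 = 0
  col ζ: 0·2 + 2·0 + 6·0 + 3·-1 + -3·-1 = 0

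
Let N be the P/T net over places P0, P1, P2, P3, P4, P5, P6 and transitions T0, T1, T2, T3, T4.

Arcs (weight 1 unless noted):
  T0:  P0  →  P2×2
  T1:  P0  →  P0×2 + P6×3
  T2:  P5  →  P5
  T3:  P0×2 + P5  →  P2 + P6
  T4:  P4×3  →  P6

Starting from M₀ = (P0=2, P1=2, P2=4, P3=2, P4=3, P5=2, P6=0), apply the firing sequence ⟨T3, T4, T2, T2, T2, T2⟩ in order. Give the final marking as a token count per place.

step 1: fire T3:  (P0=2, P1=2, P2=4, P3=2, P4=3, P5=2, P6=0) → (P0=0, P1=2, P2=5, P3=2, P4=3, P5=1, P6=1)
step 2: fire T4:  (P0=0, P1=2, P2=5, P3=2, P4=3, P5=1, P6=1) → (P0=0, P1=2, P2=5, P3=2, P4=0, P5=1, P6=2)
step 3: fire T2:  (P0=0, P1=2, P2=5, P3=2, P4=0, P5=1, P6=2) → (P0=0, P1=2, P2=5, P3=2, P4=0, P5=1, P6=2)
step 4: fire T2:  (P0=0, P1=2, P2=5, P3=2, P4=0, P5=1, P6=2) → (P0=0, P1=2, P2=5, P3=2, P4=0, P5=1, P6=2)
step 5: fire T2:  (P0=0, P1=2, P2=5, P3=2, P4=0, P5=1, P6=2) → (P0=0, P1=2, P2=5, P3=2, P4=0, P5=1, P6=2)
step 6: fire T2:  (P0=0, P1=2, P2=5, P3=2, P4=0, P5=1, P6=2) → (P0=0, P1=2, P2=5, P3=2, P4=0, P5=1, P6=2)

(P0=0, P1=2, P2=5, P3=2, P4=0, P5=1, P6=2)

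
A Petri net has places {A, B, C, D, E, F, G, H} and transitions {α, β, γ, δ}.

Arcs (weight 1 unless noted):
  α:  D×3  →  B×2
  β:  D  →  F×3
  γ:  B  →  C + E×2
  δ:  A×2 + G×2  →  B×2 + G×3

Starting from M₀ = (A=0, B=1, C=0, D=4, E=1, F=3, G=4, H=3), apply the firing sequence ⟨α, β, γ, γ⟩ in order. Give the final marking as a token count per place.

(A=0, B=1, C=2, D=0, E=5, F=6, G=4, H=3)

step 1: fire α:  (A=0, B=1, C=0, D=4, E=1, F=3, G=4, H=3) → (A=0, B=3, C=0, D=1, E=1, F=3, G=4, H=3)
step 2: fire β:  (A=0, B=3, C=0, D=1, E=1, F=3, G=4, H=3) → (A=0, B=3, C=0, D=0, E=1, F=6, G=4, H=3)
step 3: fire γ:  (A=0, B=3, C=0, D=0, E=1, F=6, G=4, H=3) → (A=0, B=2, C=1, D=0, E=3, F=6, G=4, H=3)
step 4: fire γ:  (A=0, B=2, C=1, D=0, E=3, F=6, G=4, H=3) → (A=0, B=1, C=2, D=0, E=5, F=6, G=4, H=3)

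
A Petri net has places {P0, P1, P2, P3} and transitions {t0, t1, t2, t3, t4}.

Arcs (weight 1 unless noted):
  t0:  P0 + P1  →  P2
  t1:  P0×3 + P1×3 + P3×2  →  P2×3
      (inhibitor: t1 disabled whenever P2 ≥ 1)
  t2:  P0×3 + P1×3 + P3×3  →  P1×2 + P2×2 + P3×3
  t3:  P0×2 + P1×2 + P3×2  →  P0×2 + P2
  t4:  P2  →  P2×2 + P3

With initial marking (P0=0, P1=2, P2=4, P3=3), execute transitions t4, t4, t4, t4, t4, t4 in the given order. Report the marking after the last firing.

(P0=0, P1=2, P2=10, P3=9)

step 1: fire t4:  (P0=0, P1=2, P2=4, P3=3) → (P0=0, P1=2, P2=5, P3=4)
step 2: fire t4:  (P0=0, P1=2, P2=5, P3=4) → (P0=0, P1=2, P2=6, P3=5)
step 3: fire t4:  (P0=0, P1=2, P2=6, P3=5) → (P0=0, P1=2, P2=7, P3=6)
step 4: fire t4:  (P0=0, P1=2, P2=7, P3=6) → (P0=0, P1=2, P2=8, P3=7)
step 5: fire t4:  (P0=0, P1=2, P2=8, P3=7) → (P0=0, P1=2, P2=9, P3=8)
step 6: fire t4:  (P0=0, P1=2, P2=9, P3=8) → (P0=0, P1=2, P2=10, P3=9)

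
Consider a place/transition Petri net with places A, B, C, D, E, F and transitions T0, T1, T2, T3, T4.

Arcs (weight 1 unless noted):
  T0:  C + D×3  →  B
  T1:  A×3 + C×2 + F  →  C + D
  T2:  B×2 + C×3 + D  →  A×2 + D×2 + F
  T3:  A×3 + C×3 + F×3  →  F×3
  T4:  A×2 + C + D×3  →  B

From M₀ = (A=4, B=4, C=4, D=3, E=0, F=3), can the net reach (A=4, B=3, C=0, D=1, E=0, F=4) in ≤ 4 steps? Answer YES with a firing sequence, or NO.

step 1: fire T2:  (A=4, B=4, C=4, D=3, E=0, F=3) → (A=6, B=2, C=1, D=4, E=0, F=4)
step 2: fire T4:  (A=6, B=2, C=1, D=4, E=0, F=4) → (A=4, B=3, C=0, D=1, E=0, F=4)

YES — reachable via ⟨T2, T4⟩ (2 firings)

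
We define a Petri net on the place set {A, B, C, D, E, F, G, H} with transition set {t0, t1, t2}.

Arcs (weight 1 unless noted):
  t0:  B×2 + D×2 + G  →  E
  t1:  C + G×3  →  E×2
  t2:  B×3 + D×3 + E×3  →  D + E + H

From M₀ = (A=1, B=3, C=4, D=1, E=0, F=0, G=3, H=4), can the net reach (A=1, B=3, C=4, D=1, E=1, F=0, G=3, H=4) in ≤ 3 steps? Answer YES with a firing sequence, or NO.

depth 0: 1 marking
depth 1: 2 markings reached so far
depth 2: 2 markings reached so far
(frontier empty at depth 2; search complete)
target is not among the 2 markings reachable within 3 steps

NO — not reachable within 3 firings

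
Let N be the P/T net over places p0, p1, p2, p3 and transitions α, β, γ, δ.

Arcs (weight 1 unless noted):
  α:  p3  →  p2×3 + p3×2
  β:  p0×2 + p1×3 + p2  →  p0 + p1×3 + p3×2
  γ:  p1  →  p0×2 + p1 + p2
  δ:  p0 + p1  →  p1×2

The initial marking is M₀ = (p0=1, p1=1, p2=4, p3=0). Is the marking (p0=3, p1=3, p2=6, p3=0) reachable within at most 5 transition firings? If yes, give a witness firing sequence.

YES — reachable via ⟨γ, γ, δ, δ⟩ (4 firings)

step 1: fire γ:  (p0=1, p1=1, p2=4, p3=0) → (p0=3, p1=1, p2=5, p3=0)
step 2: fire γ:  (p0=3, p1=1, p2=5, p3=0) → (p0=5, p1=1, p2=6, p3=0)
step 3: fire δ:  (p0=5, p1=1, p2=6, p3=0) → (p0=4, p1=2, p2=6, p3=0)
step 4: fire δ:  (p0=4, p1=2, p2=6, p3=0) → (p0=3, p1=3, p2=6, p3=0)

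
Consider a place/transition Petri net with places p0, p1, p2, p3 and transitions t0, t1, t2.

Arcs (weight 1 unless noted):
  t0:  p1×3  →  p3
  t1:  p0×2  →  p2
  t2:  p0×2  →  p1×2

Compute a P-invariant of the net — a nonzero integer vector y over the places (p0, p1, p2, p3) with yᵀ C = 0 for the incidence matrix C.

y = (p0:1, p1:1, p2:2, p3:3)

Incidence matrix C (rows=places, cols=transitions):
       t0   t1   t2
   p0   0   -2   -2
   p1  -3    0    2
   p2   0    1    0
   p3   1    0    0

Candidate y = [1, 1, 2, 3]; check y·C column-wise:
  col t0: 1·0 + 1·-3 + 2·0 + 3·1 = 0
  col t1: 1·-2 + 1·0 + 2·1 + 3·0 = 0
  col t2: 1·-2 + 1·2 + 2·0 + 3·0 = 0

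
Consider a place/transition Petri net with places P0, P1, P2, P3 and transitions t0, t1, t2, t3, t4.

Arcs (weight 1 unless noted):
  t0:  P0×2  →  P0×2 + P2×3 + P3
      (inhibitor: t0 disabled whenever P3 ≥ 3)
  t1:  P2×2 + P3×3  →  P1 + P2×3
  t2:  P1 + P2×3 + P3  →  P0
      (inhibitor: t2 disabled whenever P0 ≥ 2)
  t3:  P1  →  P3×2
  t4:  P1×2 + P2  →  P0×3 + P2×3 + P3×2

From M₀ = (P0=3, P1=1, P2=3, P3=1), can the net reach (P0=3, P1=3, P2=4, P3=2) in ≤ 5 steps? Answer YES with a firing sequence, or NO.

depth 0: 1 marking
depth 1: 3 markings reached so far
depth 2: 6 markings reached so far
depth 3: 10 markings reached so far
depth 4: 14 markings reached so far
depth 5: 19 markings reached so far
target is not among the 19 markings reachable within 5 steps

NO — not reachable within 5 firings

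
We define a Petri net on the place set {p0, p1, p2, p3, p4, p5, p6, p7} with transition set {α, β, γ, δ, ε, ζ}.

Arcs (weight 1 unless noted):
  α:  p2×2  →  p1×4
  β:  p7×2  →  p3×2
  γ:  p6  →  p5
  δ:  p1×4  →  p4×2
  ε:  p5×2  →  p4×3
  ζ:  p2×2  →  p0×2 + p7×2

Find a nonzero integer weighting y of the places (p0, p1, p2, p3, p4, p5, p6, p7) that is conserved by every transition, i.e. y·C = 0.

y = (p0:2, p1:1, p2:2, p3:0, p4:2, p5:3, p6:3, p7:0)

Incidence matrix C (rows=places, cols=transitions):
        α    β    γ    δ    ε    ζ
   p0   0    0    0    0    0    2
   p1   4    0    0   -4    0    0
   p2  -2    0    0    0    0   -2
   p3   0    2    0    0    0    0
   p4   0    0    0    2    3    0
   p5   0    0    1    0   -2    0
   p6   0    0   -1    0    0    0
   p7   0   -2    0    0    0    2

Candidate y = [2, 1, 2, 0, 2, 3, 3, 0]; check y·C column-wise:
  col α: 2·0 + 1·4 + 2·-2 + 2·0 + 3·0 + 3·0 = 0
  col β: 2·0 + 1·0 + 2·0 + 0·2 + 2·0 + 3·0 + 3·0 + 0·-2 = 0
  col γ: 2·0 + 1·0 + 2·0 + 2·0 + 3·1 + 3·-1 = 0
  col δ: 2·0 + 1·-4 + 2·0 + 2·2 + 3·0 + 3·0 = 0
  col ε: 2·0 + 1·0 + 2·0 + 2·3 + 3·-2 + 3·0 = 0
  col ζ: 2·2 + 1·0 + 2·-2 + 2·0 + 3·0 + 3·0 + 0·2 = 0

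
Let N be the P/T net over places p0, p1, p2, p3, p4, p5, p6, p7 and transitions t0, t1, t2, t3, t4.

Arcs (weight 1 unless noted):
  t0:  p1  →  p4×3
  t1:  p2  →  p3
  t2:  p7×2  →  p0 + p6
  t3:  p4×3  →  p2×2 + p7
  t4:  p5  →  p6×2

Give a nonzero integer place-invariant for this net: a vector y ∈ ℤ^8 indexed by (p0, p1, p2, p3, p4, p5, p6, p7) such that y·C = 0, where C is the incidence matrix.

Incidence matrix C (rows=places, cols=transitions):
       t0   t1   t2   t3   t4
   p0   0    0    1    0    0
   p1  -1    0    0    0    0
   p2   0   -1    0    2    0
   p3   0    1    0    0    0
   p4   3    0    0   -3    0
   p5   0    0    0    0   -1
   p6   0    0    1    0    2
   p7   0    0   -2    1    0

Candidate y = [0, 6, 3, 3, 2, 0, 0, 0]; check y·C column-wise:
  col t0: 6·-1 + 3·0 + 3·0 + 2·3 = 0
  col t1: 6·0 + 3·-1 + 3·1 + 2·0 = 0
  col t2: 0·1 + 6·0 + 3·0 + 3·0 + 2·0 + 0·1 + 0·-2 = 0
  col t3: 6·0 + 3·2 + 3·0 + 2·-3 + 0·1 = 0
  col t4: 6·0 + 3·0 + 3·0 + 2·0 + 0·-1 + 0·2 = 0

y = (p0:0, p1:6, p2:3, p3:3, p4:2, p5:0, p6:0, p7:0)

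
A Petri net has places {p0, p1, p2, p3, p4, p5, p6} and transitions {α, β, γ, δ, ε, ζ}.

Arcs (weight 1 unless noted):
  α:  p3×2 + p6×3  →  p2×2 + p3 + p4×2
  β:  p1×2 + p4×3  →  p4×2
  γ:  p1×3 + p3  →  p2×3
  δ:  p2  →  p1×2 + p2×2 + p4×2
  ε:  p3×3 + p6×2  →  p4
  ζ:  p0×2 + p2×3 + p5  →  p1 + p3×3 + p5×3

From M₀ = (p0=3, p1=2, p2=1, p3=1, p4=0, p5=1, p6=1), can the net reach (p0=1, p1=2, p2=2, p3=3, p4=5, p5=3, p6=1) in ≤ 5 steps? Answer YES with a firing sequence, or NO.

NO — not reachable within 5 firings

depth 0: 1 marking
depth 1: 2 markings reached so far
depth 2: 4 markings reached so far
depth 3: 9 markings reached so far
depth 4: 17 markings reached so far
depth 5: 28 markings reached so far
target is not among the 28 markings reachable within 5 steps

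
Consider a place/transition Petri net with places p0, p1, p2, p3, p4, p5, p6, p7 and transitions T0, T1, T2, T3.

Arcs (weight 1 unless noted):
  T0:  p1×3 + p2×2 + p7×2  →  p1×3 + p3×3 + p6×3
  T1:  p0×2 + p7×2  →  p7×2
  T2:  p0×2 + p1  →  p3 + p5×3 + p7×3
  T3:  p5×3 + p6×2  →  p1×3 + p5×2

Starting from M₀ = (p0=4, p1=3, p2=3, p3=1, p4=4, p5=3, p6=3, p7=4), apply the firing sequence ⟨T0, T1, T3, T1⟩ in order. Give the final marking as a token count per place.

step 1: fire T0:  (p0=4, p1=3, p2=3, p3=1, p4=4, p5=3, p6=3, p7=4) → (p0=4, p1=3, p2=1, p3=4, p4=4, p5=3, p6=6, p7=2)
step 2: fire T1:  (p0=4, p1=3, p2=1, p3=4, p4=4, p5=3, p6=6, p7=2) → (p0=2, p1=3, p2=1, p3=4, p4=4, p5=3, p6=6, p7=2)
step 3: fire T3:  (p0=2, p1=3, p2=1, p3=4, p4=4, p5=3, p6=6, p7=2) → (p0=2, p1=6, p2=1, p3=4, p4=4, p5=2, p6=4, p7=2)
step 4: fire T1:  (p0=2, p1=6, p2=1, p3=4, p4=4, p5=2, p6=4, p7=2) → (p0=0, p1=6, p2=1, p3=4, p4=4, p5=2, p6=4, p7=2)

(p0=0, p1=6, p2=1, p3=4, p4=4, p5=2, p6=4, p7=2)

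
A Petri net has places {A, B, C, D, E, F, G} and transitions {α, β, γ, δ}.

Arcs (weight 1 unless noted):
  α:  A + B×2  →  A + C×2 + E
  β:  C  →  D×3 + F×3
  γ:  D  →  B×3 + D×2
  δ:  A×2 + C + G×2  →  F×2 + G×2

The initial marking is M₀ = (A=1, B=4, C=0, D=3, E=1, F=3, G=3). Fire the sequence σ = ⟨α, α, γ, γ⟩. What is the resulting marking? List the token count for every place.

(A=1, B=6, C=4, D=5, E=3, F=3, G=3)

step 1: fire α:  (A=1, B=4, C=0, D=3, E=1, F=3, G=3) → (A=1, B=2, C=2, D=3, E=2, F=3, G=3)
step 2: fire α:  (A=1, B=2, C=2, D=3, E=2, F=3, G=3) → (A=1, B=0, C=4, D=3, E=3, F=3, G=3)
step 3: fire γ:  (A=1, B=0, C=4, D=3, E=3, F=3, G=3) → (A=1, B=3, C=4, D=4, E=3, F=3, G=3)
step 4: fire γ:  (A=1, B=3, C=4, D=4, E=3, F=3, G=3) → (A=1, B=6, C=4, D=5, E=3, F=3, G=3)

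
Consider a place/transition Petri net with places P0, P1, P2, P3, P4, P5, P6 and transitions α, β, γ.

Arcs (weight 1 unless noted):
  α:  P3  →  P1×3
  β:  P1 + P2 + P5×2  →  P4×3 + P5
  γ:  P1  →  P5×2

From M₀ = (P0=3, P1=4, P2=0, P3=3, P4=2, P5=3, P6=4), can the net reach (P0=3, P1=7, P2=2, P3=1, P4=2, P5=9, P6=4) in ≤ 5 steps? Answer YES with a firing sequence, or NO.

depth 0: 1 marking
depth 1: 3 markings reached so far
depth 2: 6 markings reached so far
depth 3: 10 markings reached so far
depth 4: 14 markings reached so far
depth 5: 17 markings reached so far
target is not among the 17 markings reachable within 5 steps

NO — not reachable within 5 firings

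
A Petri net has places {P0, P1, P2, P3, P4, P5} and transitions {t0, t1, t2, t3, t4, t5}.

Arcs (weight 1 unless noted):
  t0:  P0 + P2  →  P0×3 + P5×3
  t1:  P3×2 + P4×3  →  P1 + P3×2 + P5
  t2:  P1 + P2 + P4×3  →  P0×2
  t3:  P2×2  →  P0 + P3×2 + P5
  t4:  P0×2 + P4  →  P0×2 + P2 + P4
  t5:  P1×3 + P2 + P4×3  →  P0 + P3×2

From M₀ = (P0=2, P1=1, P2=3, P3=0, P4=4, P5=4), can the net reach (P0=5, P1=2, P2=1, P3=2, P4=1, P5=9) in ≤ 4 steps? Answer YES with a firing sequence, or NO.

step 1: fire t0:  (P0=2, P1=1, P2=3, P3=0, P4=4, P5=4) → (P0=4, P1=1, P2=2, P3=0, P4=4, P5=7)
step 2: fire t3:  (P0=4, P1=1, P2=2, P3=0, P4=4, P5=7) → (P0=5, P1=1, P2=0, P3=2, P4=4, P5=8)
step 3: fire t1:  (P0=5, P1=1, P2=0, P3=2, P4=4, P5=8) → (P0=5, P1=2, P2=0, P3=2, P4=1, P5=9)
step 4: fire t4:  (P0=5, P1=2, P2=0, P3=2, P4=1, P5=9) → (P0=5, P1=2, P2=1, P3=2, P4=1, P5=9)

YES — reachable via ⟨t0, t3, t1, t4⟩ (4 firings)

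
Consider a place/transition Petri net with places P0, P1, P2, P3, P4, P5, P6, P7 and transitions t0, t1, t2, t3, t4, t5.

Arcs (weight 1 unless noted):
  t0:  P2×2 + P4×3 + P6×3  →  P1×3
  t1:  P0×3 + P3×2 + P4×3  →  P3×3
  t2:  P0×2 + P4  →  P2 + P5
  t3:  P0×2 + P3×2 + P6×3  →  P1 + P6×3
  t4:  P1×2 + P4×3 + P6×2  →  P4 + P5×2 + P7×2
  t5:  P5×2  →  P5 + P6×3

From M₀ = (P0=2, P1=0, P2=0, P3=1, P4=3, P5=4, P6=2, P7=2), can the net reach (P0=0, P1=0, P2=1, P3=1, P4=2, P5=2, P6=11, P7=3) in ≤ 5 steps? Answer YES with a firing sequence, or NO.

NO — not reachable within 5 firings

depth 0: 1 marking
depth 1: 3 markings reached so far
depth 2: 5 markings reached so far
depth 3: 7 markings reached so far
depth 4: 8 markings reached so far
depth 5: 9 markings reached so far
target is not among the 9 markings reachable within 5 steps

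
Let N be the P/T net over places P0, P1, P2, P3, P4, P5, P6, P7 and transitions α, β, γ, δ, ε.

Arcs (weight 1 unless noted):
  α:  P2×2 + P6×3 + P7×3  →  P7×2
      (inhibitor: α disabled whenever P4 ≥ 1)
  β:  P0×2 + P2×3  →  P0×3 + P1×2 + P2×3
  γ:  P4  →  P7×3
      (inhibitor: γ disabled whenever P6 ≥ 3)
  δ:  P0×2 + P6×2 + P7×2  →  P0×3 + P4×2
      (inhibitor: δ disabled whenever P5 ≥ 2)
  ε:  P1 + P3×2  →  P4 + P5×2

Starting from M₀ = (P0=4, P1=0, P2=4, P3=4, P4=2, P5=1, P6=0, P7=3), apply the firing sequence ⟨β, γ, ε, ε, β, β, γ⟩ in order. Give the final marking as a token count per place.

(P0=7, P1=4, P2=4, P3=0, P4=2, P5=5, P6=0, P7=9)

step 1: fire β:  (P0=4, P1=0, P2=4, P3=4, P4=2, P5=1, P6=0, P7=3) → (P0=5, P1=2, P2=4, P3=4, P4=2, P5=1, P6=0, P7=3)
step 2: fire γ:  (P0=5, P1=2, P2=4, P3=4, P4=2, P5=1, P6=0, P7=3) → (P0=5, P1=2, P2=4, P3=4, P4=1, P5=1, P6=0, P7=6)
step 3: fire ε:  (P0=5, P1=2, P2=4, P3=4, P4=1, P5=1, P6=0, P7=6) → (P0=5, P1=1, P2=4, P3=2, P4=2, P5=3, P6=0, P7=6)
step 4: fire ε:  (P0=5, P1=1, P2=4, P3=2, P4=2, P5=3, P6=0, P7=6) → (P0=5, P1=0, P2=4, P3=0, P4=3, P5=5, P6=0, P7=6)
step 5: fire β:  (P0=5, P1=0, P2=4, P3=0, P4=3, P5=5, P6=0, P7=6) → (P0=6, P1=2, P2=4, P3=0, P4=3, P5=5, P6=0, P7=6)
step 6: fire β:  (P0=6, P1=2, P2=4, P3=0, P4=3, P5=5, P6=0, P7=6) → (P0=7, P1=4, P2=4, P3=0, P4=3, P5=5, P6=0, P7=6)
step 7: fire γ:  (P0=7, P1=4, P2=4, P3=0, P4=3, P5=5, P6=0, P7=6) → (P0=7, P1=4, P2=4, P3=0, P4=2, P5=5, P6=0, P7=9)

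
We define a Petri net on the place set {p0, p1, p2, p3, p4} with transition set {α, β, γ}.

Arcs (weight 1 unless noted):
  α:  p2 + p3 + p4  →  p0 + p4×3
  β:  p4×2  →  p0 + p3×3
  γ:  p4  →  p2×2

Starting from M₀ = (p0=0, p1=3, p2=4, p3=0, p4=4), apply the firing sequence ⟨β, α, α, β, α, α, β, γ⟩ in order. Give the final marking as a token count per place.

step 1: fire β:  (p0=0, p1=3, p2=4, p3=0, p4=4) → (p0=1, p1=3, p2=4, p3=3, p4=2)
step 2: fire α:  (p0=1, p1=3, p2=4, p3=3, p4=2) → (p0=2, p1=3, p2=3, p3=2, p4=4)
step 3: fire α:  (p0=2, p1=3, p2=3, p3=2, p4=4) → (p0=3, p1=3, p2=2, p3=1, p4=6)
step 4: fire β:  (p0=3, p1=3, p2=2, p3=1, p4=6) → (p0=4, p1=3, p2=2, p3=4, p4=4)
step 5: fire α:  (p0=4, p1=3, p2=2, p3=4, p4=4) → (p0=5, p1=3, p2=1, p3=3, p4=6)
step 6: fire α:  (p0=5, p1=3, p2=1, p3=3, p4=6) → (p0=6, p1=3, p2=0, p3=2, p4=8)
step 7: fire β:  (p0=6, p1=3, p2=0, p3=2, p4=8) → (p0=7, p1=3, p2=0, p3=5, p4=6)
step 8: fire γ:  (p0=7, p1=3, p2=0, p3=5, p4=6) → (p0=7, p1=3, p2=2, p3=5, p4=5)

(p0=7, p1=3, p2=2, p3=5, p4=5)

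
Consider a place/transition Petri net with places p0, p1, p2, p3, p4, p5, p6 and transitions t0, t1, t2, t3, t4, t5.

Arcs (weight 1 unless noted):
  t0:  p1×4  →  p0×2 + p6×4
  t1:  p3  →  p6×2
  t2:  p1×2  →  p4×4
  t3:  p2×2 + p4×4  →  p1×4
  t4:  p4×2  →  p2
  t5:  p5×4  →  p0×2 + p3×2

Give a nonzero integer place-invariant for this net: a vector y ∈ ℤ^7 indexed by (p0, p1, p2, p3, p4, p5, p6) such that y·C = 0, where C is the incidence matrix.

Incidence matrix C (rows=places, cols=transitions):
       t0   t1   t2   t3   t4   t5
   p0   2    0    0    0    0    2
   p1  -4    0   -2    4    0    0
   p2   0    0    0   -2    1    0
   p3   0   -1    0    0    0    2
   p4   0    0    4   -4   -2    0
   p5   0    0    0    0    0   -4
   p6   4    2    0    0    0    0

Candidate y = [4, 2, 2, 0, 1, 2, 0]; check y·C column-wise:
  col t0: 4·2 + 2·-4 + 2·0 + 1·0 + 2·0 + 0·4 = 0
  col t1: 4·0 + 2·0 + 2·0 + 0·-1 + 1·0 + 2·0 + 0·2 = 0
  col t2: 4·0 + 2·-2 + 2·0 + 1·4 + 2·0 = 0
  col t3: 4·0 + 2·4 + 2·-2 + 1·-4 + 2·0 = 0
  col t4: 4·0 + 2·0 + 2·1 + 1·-2 + 2·0 = 0
  col t5: 4·2 + 2·0 + 2·0 + 0·2 + 1·0 + 2·-4 = 0

y = (p0:4, p1:2, p2:2, p3:0, p4:1, p5:2, p6:0)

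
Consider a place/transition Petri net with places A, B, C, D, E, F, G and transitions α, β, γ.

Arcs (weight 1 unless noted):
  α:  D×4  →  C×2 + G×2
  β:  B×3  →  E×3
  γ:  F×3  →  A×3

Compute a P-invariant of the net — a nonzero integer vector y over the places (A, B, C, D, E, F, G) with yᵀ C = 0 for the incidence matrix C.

y = (A:0, B:0, C:2, D:1, E:0, F:0, G:0)

Incidence matrix C (rows=places, cols=transitions):
        α    β    γ
    A   0    0    3
    B   0   -3    0
    C   2    0    0
    D  -4    0    0
    E   0    3    0
    F   0    0   -3
    G   2    0    0

Candidate y = [0, 0, 2, 1, 0, 0, 0]; check y·C column-wise:
  col α: 2·2 + 1·-4 + 0·2 = 0
  col β: 0·-3 + 2·0 + 1·0 + 0·3 = 0
  col γ: 0·3 + 2·0 + 1·0 + 0·-3 = 0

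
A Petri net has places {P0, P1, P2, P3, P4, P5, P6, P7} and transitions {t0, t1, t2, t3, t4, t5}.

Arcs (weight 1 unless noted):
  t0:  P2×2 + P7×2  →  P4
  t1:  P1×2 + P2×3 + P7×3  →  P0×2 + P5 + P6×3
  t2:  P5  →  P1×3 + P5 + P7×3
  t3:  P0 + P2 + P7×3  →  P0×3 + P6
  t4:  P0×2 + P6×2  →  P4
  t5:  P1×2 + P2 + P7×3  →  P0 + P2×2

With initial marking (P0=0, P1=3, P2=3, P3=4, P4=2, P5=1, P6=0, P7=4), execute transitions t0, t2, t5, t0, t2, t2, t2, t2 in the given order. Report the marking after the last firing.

(P0=1, P1=16, P2=0, P3=4, P4=4, P5=1, P6=0, P7=12)

step 1: fire t0:  (P0=0, P1=3, P2=3, P3=4, P4=2, P5=1, P6=0, P7=4) → (P0=0, P1=3, P2=1, P3=4, P4=3, P5=1, P6=0, P7=2)
step 2: fire t2:  (P0=0, P1=3, P2=1, P3=4, P4=3, P5=1, P6=0, P7=2) → (P0=0, P1=6, P2=1, P3=4, P4=3, P5=1, P6=0, P7=5)
step 3: fire t5:  (P0=0, P1=6, P2=1, P3=4, P4=3, P5=1, P6=0, P7=5) → (P0=1, P1=4, P2=2, P3=4, P4=3, P5=1, P6=0, P7=2)
step 4: fire t0:  (P0=1, P1=4, P2=2, P3=4, P4=3, P5=1, P6=0, P7=2) → (P0=1, P1=4, P2=0, P3=4, P4=4, P5=1, P6=0, P7=0)
step 5: fire t2:  (P0=1, P1=4, P2=0, P3=4, P4=4, P5=1, P6=0, P7=0) → (P0=1, P1=7, P2=0, P3=4, P4=4, P5=1, P6=0, P7=3)
step 6: fire t2:  (P0=1, P1=7, P2=0, P3=4, P4=4, P5=1, P6=0, P7=3) → (P0=1, P1=10, P2=0, P3=4, P4=4, P5=1, P6=0, P7=6)
step 7: fire t2:  (P0=1, P1=10, P2=0, P3=4, P4=4, P5=1, P6=0, P7=6) → (P0=1, P1=13, P2=0, P3=4, P4=4, P5=1, P6=0, P7=9)
step 8: fire t2:  (P0=1, P1=13, P2=0, P3=4, P4=4, P5=1, P6=0, P7=9) → (P0=1, P1=16, P2=0, P3=4, P4=4, P5=1, P6=0, P7=12)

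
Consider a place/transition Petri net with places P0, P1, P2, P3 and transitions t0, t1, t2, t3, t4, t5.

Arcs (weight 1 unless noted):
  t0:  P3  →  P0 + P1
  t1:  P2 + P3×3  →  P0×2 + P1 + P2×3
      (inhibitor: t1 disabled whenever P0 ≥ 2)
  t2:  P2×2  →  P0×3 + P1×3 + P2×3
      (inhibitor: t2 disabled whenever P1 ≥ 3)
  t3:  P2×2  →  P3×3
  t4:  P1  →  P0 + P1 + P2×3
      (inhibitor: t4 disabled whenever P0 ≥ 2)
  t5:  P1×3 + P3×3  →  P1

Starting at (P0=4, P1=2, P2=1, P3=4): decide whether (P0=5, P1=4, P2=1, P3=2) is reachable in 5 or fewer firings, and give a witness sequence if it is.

NO — not reachable within 5 firings

depth 0: 1 marking
depth 1: 2 markings reached so far
depth 2: 4 markings reached so far
depth 3: 5 markings reached so far
depth 4: 6 markings reached so far
depth 5: 6 markings reached so far
(frontier empty at depth 5; search complete)
target is not among the 6 markings reachable within 5 steps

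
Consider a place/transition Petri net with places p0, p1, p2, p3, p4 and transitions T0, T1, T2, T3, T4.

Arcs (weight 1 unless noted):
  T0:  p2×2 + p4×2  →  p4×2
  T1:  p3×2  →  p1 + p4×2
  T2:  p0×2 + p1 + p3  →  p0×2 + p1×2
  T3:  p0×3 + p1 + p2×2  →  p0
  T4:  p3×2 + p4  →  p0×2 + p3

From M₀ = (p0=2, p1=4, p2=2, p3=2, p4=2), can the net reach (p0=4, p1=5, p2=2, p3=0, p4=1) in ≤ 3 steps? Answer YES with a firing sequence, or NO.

YES — reachable via ⟨T4, T2⟩ (2 firings)

step 1: fire T4:  (p0=2, p1=4, p2=2, p3=2, p4=2) → (p0=4, p1=4, p2=2, p3=1, p4=1)
step 2: fire T2:  (p0=4, p1=4, p2=2, p3=1, p4=1) → (p0=4, p1=5, p2=2, p3=0, p4=1)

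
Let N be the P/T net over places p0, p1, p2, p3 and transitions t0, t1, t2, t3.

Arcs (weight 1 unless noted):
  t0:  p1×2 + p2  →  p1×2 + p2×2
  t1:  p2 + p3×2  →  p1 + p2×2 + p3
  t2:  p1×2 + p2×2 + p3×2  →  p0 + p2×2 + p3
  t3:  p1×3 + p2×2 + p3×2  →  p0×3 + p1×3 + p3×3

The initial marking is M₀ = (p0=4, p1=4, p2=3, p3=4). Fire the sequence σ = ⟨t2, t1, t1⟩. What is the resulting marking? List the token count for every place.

(p0=5, p1=4, p2=5, p3=1)

step 1: fire t2:  (p0=4, p1=4, p2=3, p3=4) → (p0=5, p1=2, p2=3, p3=3)
step 2: fire t1:  (p0=5, p1=2, p2=3, p3=3) → (p0=5, p1=3, p2=4, p3=2)
step 3: fire t1:  (p0=5, p1=3, p2=4, p3=2) → (p0=5, p1=4, p2=5, p3=1)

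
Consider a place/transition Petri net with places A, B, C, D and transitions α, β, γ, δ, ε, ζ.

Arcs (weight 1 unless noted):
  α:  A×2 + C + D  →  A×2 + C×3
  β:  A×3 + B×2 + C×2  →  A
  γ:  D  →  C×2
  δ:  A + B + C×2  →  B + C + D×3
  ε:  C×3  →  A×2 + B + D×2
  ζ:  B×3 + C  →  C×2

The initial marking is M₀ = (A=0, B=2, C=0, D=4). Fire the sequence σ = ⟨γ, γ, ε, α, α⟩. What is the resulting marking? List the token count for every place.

(A=2, B=3, C=5, D=2)

step 1: fire γ:  (A=0, B=2, C=0, D=4) → (A=0, B=2, C=2, D=3)
step 2: fire γ:  (A=0, B=2, C=2, D=3) → (A=0, B=2, C=4, D=2)
step 3: fire ε:  (A=0, B=2, C=4, D=2) → (A=2, B=3, C=1, D=4)
step 4: fire α:  (A=2, B=3, C=1, D=4) → (A=2, B=3, C=3, D=3)
step 5: fire α:  (A=2, B=3, C=3, D=3) → (A=2, B=3, C=5, D=2)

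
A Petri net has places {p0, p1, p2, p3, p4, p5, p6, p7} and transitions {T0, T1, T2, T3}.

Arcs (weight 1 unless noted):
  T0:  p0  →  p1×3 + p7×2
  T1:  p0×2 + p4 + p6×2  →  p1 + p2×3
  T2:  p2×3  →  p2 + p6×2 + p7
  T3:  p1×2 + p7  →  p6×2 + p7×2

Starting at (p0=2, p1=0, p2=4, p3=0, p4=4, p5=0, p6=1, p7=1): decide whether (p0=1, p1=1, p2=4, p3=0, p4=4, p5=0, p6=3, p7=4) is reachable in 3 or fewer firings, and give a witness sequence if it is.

step 1: fire T0:  (p0=2, p1=0, p2=4, p3=0, p4=4, p5=0, p6=1, p7=1) → (p0=1, p1=3, p2=4, p3=0, p4=4, p5=0, p6=1, p7=3)
step 2: fire T3:  (p0=1, p1=3, p2=4, p3=0, p4=4, p5=0, p6=1, p7=3) → (p0=1, p1=1, p2=4, p3=0, p4=4, p5=0, p6=3, p7=4)

YES — reachable via ⟨T0, T3⟩ (2 firings)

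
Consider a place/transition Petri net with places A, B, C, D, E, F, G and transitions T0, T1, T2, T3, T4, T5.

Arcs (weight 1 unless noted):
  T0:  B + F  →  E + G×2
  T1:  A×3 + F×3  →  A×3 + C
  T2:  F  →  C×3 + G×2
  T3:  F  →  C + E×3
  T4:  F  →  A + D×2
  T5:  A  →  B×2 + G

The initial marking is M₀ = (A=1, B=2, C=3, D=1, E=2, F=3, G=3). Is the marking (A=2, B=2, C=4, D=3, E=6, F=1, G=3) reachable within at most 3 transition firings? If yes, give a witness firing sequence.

depth 0: 1 marking
depth 1: 6 markings reached so far
depth 2: 20 markings reached so far
depth 3: 50 markings reached so far
target is not among the 50 markings reachable within 3 steps

NO — not reachable within 3 firings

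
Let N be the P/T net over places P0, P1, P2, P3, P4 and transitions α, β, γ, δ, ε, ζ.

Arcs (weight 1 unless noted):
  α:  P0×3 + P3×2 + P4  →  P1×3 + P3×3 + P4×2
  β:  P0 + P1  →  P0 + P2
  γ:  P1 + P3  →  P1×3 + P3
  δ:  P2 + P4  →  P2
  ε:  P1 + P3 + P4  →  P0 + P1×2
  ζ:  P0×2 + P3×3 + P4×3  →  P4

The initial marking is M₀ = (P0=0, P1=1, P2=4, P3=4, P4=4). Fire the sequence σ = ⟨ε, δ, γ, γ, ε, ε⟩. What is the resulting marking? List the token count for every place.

(P0=3, P1=8, P2=4, P3=1, P4=0)

step 1: fire ε:  (P0=0, P1=1, P2=4, P3=4, P4=4) → (P0=1, P1=2, P2=4, P3=3, P4=3)
step 2: fire δ:  (P0=1, P1=2, P2=4, P3=3, P4=3) → (P0=1, P1=2, P2=4, P3=3, P4=2)
step 3: fire γ:  (P0=1, P1=2, P2=4, P3=3, P4=2) → (P0=1, P1=4, P2=4, P3=3, P4=2)
step 4: fire γ:  (P0=1, P1=4, P2=4, P3=3, P4=2) → (P0=1, P1=6, P2=4, P3=3, P4=2)
step 5: fire ε:  (P0=1, P1=6, P2=4, P3=3, P4=2) → (P0=2, P1=7, P2=4, P3=2, P4=1)
step 6: fire ε:  (P0=2, P1=7, P2=4, P3=2, P4=1) → (P0=3, P1=8, P2=4, P3=1, P4=0)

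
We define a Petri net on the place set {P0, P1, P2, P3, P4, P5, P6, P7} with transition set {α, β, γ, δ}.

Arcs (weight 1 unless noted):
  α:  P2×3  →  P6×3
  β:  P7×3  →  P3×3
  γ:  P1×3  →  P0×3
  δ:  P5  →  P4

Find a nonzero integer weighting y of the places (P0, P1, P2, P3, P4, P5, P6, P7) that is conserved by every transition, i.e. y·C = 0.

y = (P0:1, P1:1, P2:0, P3:0, P4:0, P5:0, P6:0, P7:0)

Incidence matrix C (rows=places, cols=transitions):
        α    β    γ    δ
   P0   0    0    3    0
   P1   0    0   -3    0
   P2  -3    0    0    0
   P3   0    3    0    0
   P4   0    0    0    1
   P5   0    0    0   -1
   P6   3    0    0    0
   P7   0   -3    0    0

Candidate y = [1, 1, 0, 0, 0, 0, 0, 0]; check y·C column-wise:
  col α: 1·0 + 1·0 + 0·-3 + 0·3 = 0
  col β: 1·0 + 1·0 + 0·3 + 0·-3 = 0
  col γ: 1·3 + 1·-3 = 0
  col δ: 1·0 + 1·0 + 0·1 + 0·-1 = 0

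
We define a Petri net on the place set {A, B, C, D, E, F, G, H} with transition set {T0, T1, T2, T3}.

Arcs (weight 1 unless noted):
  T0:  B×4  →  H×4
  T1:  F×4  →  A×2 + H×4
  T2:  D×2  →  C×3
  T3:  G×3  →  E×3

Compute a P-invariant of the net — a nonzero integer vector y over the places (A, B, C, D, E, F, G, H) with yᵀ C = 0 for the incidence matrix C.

y = (A:0, B:0, C:2, D:3, E:0, F:0, G:0, H:0)

Incidence matrix C (rows=places, cols=transitions):
       T0   T1   T2   T3
    A   0    2    0    0
    B  -4    0    0    0
    C   0    0    3    0
    D   0    0   -2    0
    E   0    0    0    3
    F   0   -4    0    0
    G   0    0    0   -3
    H   4    4    0    0

Candidate y = [0, 0, 2, 3, 0, 0, 0, 0]; check y·C column-wise:
  col T0: 0·-4 + 2·0 + 3·0 + 0·4 = 0
  col T1: 0·2 + 2·0 + 3·0 + 0·-4 + 0·4 = 0
  col T2: 2·3 + 3·-2 = 0
  col T3: 2·0 + 3·0 + 0·3 + 0·-3 = 0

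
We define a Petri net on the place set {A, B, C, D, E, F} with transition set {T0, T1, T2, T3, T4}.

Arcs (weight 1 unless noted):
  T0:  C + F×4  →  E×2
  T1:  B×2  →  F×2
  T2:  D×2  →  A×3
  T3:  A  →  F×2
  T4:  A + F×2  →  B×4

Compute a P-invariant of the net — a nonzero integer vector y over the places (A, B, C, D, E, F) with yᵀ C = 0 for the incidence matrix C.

Incidence matrix C (rows=places, cols=transitions):
       T0   T1   T2   T3   T4
    A   0    0    3   -1   -1
    B   0   -2    0    0    4
    C  -1    0    0    0    0
    D   0    0   -2    0    0
    E   2    0    0    0    0
    F  -4    2    0    2   -2

Candidate y = [0, 0, 2, 0, 1, 0]; check y·C column-wise:
  col T0: 2·-1 + 1·2 + 0·-4 = 0
  col T1: 0·-2 + 2·0 + 1·0 + 0·2 = 0
  col T2: 0·3 + 2·0 + 0·-2 + 1·0 = 0
  col T3: 0·-1 + 2·0 + 1·0 + 0·2 = 0
  col T4: 0·-1 + 0·4 + 2·0 + 1·0 + 0·-2 = 0

y = (A:0, B:0, C:2, D:0, E:1, F:0)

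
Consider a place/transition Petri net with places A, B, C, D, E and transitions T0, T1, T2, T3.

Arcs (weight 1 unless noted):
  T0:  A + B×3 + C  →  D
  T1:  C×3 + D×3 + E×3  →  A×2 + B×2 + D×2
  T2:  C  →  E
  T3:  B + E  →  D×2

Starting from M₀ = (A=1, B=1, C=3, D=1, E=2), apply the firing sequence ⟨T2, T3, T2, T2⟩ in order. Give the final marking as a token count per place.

(A=1, B=0, C=0, D=3, E=4)

step 1: fire T2:  (A=1, B=1, C=3, D=1, E=2) → (A=1, B=1, C=2, D=1, E=3)
step 2: fire T3:  (A=1, B=1, C=2, D=1, E=3) → (A=1, B=0, C=2, D=3, E=2)
step 3: fire T2:  (A=1, B=0, C=2, D=3, E=2) → (A=1, B=0, C=1, D=3, E=3)
step 4: fire T2:  (A=1, B=0, C=1, D=3, E=3) → (A=1, B=0, C=0, D=3, E=4)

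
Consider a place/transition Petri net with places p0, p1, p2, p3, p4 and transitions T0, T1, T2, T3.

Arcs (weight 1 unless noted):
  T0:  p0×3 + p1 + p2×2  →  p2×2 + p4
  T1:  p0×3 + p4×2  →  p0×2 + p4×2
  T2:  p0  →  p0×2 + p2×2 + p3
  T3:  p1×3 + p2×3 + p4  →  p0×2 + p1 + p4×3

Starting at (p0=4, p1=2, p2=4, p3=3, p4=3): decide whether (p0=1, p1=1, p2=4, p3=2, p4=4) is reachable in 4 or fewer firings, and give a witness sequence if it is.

NO — not reachable within 4 firings

depth 0: 1 marking
depth 1: 4 markings reached so far
depth 2: 9 markings reached so far
depth 3: 14 markings reached so far
depth 4: 22 markings reached so far
target is not among the 22 markings reachable within 4 steps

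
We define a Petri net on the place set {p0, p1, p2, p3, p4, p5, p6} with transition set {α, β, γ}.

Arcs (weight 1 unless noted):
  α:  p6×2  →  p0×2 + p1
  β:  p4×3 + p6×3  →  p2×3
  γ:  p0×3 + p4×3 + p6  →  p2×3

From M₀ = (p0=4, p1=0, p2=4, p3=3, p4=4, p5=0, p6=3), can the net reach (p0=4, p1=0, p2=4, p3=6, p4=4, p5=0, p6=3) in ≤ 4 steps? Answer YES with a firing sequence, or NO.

NO — not reachable within 4 firings

depth 0: 1 marking
depth 1: 4 markings reached so far
depth 2: 5 markings reached so far
depth 3: 5 markings reached so far
(frontier empty at depth 3; search complete)
target is not among the 5 markings reachable within 4 steps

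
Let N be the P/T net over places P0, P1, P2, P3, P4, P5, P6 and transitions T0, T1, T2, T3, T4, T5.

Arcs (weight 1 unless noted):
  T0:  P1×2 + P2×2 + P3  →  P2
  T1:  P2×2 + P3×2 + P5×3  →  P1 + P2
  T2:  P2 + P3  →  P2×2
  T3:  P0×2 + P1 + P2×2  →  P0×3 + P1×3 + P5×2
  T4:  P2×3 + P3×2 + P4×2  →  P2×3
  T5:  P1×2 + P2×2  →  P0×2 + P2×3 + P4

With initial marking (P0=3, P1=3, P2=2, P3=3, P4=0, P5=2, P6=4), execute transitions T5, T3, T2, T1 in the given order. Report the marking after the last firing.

(P0=6, P1=4, P2=1, P3=0, P4=1, P5=1, P6=4)

step 1: fire T5:  (P0=3, P1=3, P2=2, P3=3, P4=0, P5=2, P6=4) → (P0=5, P1=1, P2=3, P3=3, P4=1, P5=2, P6=4)
step 2: fire T3:  (P0=5, P1=1, P2=3, P3=3, P4=1, P5=2, P6=4) → (P0=6, P1=3, P2=1, P3=3, P4=1, P5=4, P6=4)
step 3: fire T2:  (P0=6, P1=3, P2=1, P3=3, P4=1, P5=4, P6=4) → (P0=6, P1=3, P2=2, P3=2, P4=1, P5=4, P6=4)
step 4: fire T1:  (P0=6, P1=3, P2=2, P3=2, P4=1, P5=4, P6=4) → (P0=6, P1=4, P2=1, P3=0, P4=1, P5=1, P6=4)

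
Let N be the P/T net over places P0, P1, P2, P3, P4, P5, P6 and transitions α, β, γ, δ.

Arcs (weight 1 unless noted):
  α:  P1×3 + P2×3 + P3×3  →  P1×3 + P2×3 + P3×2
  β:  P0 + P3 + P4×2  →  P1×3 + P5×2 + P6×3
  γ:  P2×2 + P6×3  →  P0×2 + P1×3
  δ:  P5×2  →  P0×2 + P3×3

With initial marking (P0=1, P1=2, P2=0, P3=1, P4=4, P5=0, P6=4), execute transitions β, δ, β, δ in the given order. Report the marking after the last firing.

(P0=3, P1=8, P2=0, P3=5, P4=0, P5=0, P6=10)

step 1: fire β:  (P0=1, P1=2, P2=0, P3=1, P4=4, P5=0, P6=4) → (P0=0, P1=5, P2=0, P3=0, P4=2, P5=2, P6=7)
step 2: fire δ:  (P0=0, P1=5, P2=0, P3=0, P4=2, P5=2, P6=7) → (P0=2, P1=5, P2=0, P3=3, P4=2, P5=0, P6=7)
step 3: fire β:  (P0=2, P1=5, P2=0, P3=3, P4=2, P5=0, P6=7) → (P0=1, P1=8, P2=0, P3=2, P4=0, P5=2, P6=10)
step 4: fire δ:  (P0=1, P1=8, P2=0, P3=2, P4=0, P5=2, P6=10) → (P0=3, P1=8, P2=0, P3=5, P4=0, P5=0, P6=10)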